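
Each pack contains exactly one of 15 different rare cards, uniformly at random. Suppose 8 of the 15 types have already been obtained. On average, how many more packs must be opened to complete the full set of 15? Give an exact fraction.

1089/28

Starting from 8 distinct types, each trial gives a new one with probability (15−i)/15 when i types are held, so the wait for the next new type is 15/(15−i).
E = 15/7 + 15/6 + 15/5 + 15/4 + 15/3 + 15/2 + 15/1 = 1089/28.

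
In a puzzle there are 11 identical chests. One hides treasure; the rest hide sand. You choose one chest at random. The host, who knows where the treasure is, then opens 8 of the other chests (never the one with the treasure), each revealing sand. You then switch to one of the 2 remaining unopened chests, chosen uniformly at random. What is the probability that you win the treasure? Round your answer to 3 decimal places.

0.455

Your original chest holds the treasure with probability 1/11, so the other 10 collectively hold it with probability 10/11.
The host can always find 8 empty chests to open, so the reveals don't change that 10/11; it is now spread over the 2 remaining unopened chests.
P(win by switching) = (10/11) · (1/2) = 5/11 ≈ 0.455.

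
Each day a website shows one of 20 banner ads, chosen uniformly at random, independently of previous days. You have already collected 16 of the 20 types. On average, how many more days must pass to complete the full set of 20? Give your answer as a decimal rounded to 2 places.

41.67

Starting from 16 distinct types, each trial gives a new one with probability (20−i)/20 when i types are held, so the wait for the next new type is 20/(20−i).
E = 20/4 + 20/3 + 20/2 + 20/1 = 125/3 ≈ 41.67.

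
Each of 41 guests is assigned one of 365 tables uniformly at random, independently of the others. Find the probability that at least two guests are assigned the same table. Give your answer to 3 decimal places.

It's easier to compute the probability that all 41 are distinct.
P(all distinct) = 365/365 · 364/365 · ··· · 325/365 ≈ 0.097.
So the probability of at least one match is 1 − 0.097 = 0.903.

0.903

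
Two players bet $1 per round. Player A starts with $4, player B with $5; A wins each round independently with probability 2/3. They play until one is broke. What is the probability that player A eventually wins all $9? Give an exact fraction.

Let r = q/p = (1/3)/(2/3) = 1/2. The recurrence P(i) = p·P(i+1) + q·P(i−1) with P(0)=0, P(9)=1 gives P(i) = (1 − r^i)/(1 − r^9).
P(4) = (1 − (1/2)^4) / (1 − (1/2)^9) = 480/511.

480/511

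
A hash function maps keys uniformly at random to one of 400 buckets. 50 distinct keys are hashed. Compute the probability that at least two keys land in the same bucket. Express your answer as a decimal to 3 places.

0.959

It's easier to compute the probability that all 50 are distinct.
P(all distinct) = 400/400 · 399/400 · ··· · 351/400 ≈ 0.041.
So the probability of at least one match is 1 − 0.041 = 0.959.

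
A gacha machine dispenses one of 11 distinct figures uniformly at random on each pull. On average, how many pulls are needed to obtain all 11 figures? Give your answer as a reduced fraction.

After i distinct types are collected, each trial gives a new one with probability (11−i)/11, so the expected wait for the next new type is 11/(11−i).
E = 11/11 + 11/10 + 11/9 + 11/8 + 11/7 + 11/6 + 11/5 + 11/4 + 11/3 + 11/2 + 11/1 = 83711/2520.

83711/2520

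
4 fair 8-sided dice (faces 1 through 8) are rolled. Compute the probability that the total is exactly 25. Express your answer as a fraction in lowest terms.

There are 8^4 = 4096 equally likely outcomes.
The number of ordered 4-tuples from {1,…,8} summing to 25 is 120.
P(sum = 25) = 120/4096 = 15/512.

15/512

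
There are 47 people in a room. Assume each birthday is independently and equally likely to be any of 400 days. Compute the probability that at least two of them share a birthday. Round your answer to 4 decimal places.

It's easier to compute the probability that all 47 are distinct.
P(all distinct) = 400/400 · 399/400 · ··· · 354/400 ≈ 0.0600.
So the probability of at least one match is 1 − 0.0600 = 0.9400.

0.9400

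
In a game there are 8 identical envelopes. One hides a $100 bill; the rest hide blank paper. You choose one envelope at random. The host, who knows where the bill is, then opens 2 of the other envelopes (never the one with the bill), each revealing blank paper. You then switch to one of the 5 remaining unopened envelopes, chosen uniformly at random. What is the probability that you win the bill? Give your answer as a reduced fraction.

7/40

Your original envelope holds the bill with probability 1/8, so the other 7 collectively hold it with probability 7/8.
The host can always find 2 empty envelopes to open, so the reveals don't change that 7/8; it is now spread over the 5 remaining unopened envelopes.
P(win by switching) = (7/8) · (1/5) = 7/40.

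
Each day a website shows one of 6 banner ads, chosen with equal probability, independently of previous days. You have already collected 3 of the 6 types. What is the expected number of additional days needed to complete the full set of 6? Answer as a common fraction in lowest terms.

Starting from 3 distinct types, each trial gives a new one with probability (6−i)/6 when i types are held, so the wait for the next new type is 6/(6−i).
E = 6/3 + 6/2 + 6/1 = 11.

11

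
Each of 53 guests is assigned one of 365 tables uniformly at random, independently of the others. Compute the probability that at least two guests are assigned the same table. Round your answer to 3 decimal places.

It's easier to compute the probability that all 53 are distinct.
P(all distinct) = 365/365 · 364/365 · ··· · 313/365 ≈ 0.019.
So the probability of at least one match is 1 − 0.019 = 0.981.

0.981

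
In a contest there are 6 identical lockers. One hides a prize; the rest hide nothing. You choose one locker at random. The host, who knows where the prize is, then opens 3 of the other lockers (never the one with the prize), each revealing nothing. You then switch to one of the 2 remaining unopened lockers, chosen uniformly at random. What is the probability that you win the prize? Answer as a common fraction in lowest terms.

5/12

Your original locker holds the prize with probability 1/6, so the other 5 collectively hold it with probability 5/6.
The host can always find 3 empty lockers to open, so the reveals don't change that 5/6; it is now spread over the 2 remaining unopened lockers.
P(win by switching) = (5/6) · (1/2) = 5/12.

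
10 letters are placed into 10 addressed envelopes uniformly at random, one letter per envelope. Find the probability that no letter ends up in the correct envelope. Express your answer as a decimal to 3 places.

0.368

This is the derangement probability: permutations of 10 with no fixed point.
D(10) = 10! · (1 − 1/1! + 1/2! − ··· + (−1)^10/10!) = 1334961.
P = 1334961/3628800 = 16481/44800 ≈ 0.368.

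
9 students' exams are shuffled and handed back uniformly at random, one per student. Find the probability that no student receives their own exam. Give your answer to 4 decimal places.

This is the derangement probability: permutations of 9 with no fixed point.
D(9) = 9! · (1 − 1/1! + 1/2! − ··· + (−1)^9/9!) = 133496.
P = 133496/362880 = 16687/45360 ≈ 0.3679.

0.3679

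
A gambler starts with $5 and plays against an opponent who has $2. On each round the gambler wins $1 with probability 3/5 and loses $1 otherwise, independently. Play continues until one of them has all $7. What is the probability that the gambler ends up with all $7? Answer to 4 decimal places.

0.9223

Let r = q/p = (2/5)/(3/5) = 2/3. The recurrence P(i) = p·P(i+1) + q·P(i−1) with P(0)=0, P(7)=1 gives P(i) = (1 − r^i)/(1 − r^7).
P(5) = (1 − (2/3)^5) / (1 − (2/3)^7) = 1899/2059 ≈ 0.9223.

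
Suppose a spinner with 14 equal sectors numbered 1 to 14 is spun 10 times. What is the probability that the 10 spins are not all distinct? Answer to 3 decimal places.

0.987

P(all 10 different) = 14/14 · 13/14 · ··· · 5/14 ≈ 0.013.
P(at least two equal) = 1 − 0.013 = 0.987.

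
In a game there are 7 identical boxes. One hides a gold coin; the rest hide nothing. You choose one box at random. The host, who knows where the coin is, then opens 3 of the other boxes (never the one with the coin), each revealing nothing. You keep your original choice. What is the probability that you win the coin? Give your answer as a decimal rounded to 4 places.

The host can always open 3 empty boxes regardless of your choice, so the reveals give no information about your original box.
P(win by staying) = 1/7 ≈ 0.1429.

0.1429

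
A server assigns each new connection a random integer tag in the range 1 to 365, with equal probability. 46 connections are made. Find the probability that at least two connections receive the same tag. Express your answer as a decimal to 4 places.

It's easier to compute the probability that all 46 are distinct.
P(all distinct) = 365/365 · 364/365 · ··· · 320/365 ≈ 0.0517.
So the probability of at least one match is 1 − 0.0517 = 0.9483.

0.9483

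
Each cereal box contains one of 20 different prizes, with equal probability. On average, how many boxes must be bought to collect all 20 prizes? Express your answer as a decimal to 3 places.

After i distinct types are collected, each trial gives a new one with probability (20−i)/20, so the expected wait for the next new type is 20/(20−i).
E = 20/20 + 20/19 + 20/18 + 20/17 + 20/16 + 20/15 + 20/14 + 20/13 + 20/12 + 20/11 + 20/10 + 20/9 + 20/8 + 20/7 + 20/6 + 20/5 + 20/4 + 20/3 + 20/2 + 20/1 = 279175675/3879876 ≈ 71.955.

71.955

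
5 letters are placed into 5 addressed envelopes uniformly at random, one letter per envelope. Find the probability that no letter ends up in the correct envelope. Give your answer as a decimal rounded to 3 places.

This is the derangement probability: permutations of 5 with no fixed point.
D(5) = 5! · (1 − 1/1! + 1/2! − ··· + (−1)^5/5!) = 44.
P = 44/120 = 11/30 ≈ 0.367.

0.367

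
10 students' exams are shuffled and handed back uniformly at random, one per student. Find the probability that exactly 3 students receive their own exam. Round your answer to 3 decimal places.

Choose which 3 of the 10 are fixed: C(10,3) = 120 ways.
The remaining 7 must have no fixed point: D(7) = 1854.
P = 120·1854/3628800 = 103/1680 ≈ 0.061.

0.061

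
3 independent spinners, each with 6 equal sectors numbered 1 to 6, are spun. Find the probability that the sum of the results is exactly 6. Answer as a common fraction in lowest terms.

There are 6^3 = 216 equally likely outcomes.
The number of ordered 3-tuples from {1,…,6} summing to 6 is 10.
P(sum = 6) = 10/216 = 5/108.

5/108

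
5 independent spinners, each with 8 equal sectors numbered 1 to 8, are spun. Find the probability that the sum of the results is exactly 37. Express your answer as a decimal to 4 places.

There are 8^5 = 32768 equally likely outcomes.
The number of ordered 5-tuples from {1,…,8} summing to 37 is 35.
P(sum = 37) = 35/32768 ≈ 0.0011.

0.0011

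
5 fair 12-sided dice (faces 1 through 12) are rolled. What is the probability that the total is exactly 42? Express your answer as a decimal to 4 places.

0.0252

There are 12^5 = 248832 equally likely outcomes.
The number of ordered 5-tuples from {1,…,12} summing to 42 is 6265.
P(sum = 42) = 6265/248832 ≈ 0.0252.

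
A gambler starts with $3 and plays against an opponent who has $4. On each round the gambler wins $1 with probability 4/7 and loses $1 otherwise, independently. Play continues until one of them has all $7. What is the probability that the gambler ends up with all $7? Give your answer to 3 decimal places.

0.667

Let r = q/p = (3/7)/(4/7) = 3/4. The recurrence P(i) = p·P(i+1) + q·P(i−1) with P(0)=0, P(7)=1 gives P(i) = (1 − r^i)/(1 − r^7).
P(3) = (1 − (3/4)^3) / (1 − (3/4)^7) = 9472/14197 ≈ 0.667.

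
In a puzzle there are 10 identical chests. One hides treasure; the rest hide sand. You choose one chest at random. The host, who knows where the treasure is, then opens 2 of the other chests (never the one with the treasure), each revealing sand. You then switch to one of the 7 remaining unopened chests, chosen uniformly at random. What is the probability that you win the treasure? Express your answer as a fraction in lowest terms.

9/70

Your original chest holds the treasure with probability 1/10, so the other 9 collectively hold it with probability 9/10.
The host can always find 2 empty chests to open, so the reveals don't change that 9/10; it is now spread over the 7 remaining unopened chests.
P(win by switching) = (9/10) · (1/7) = 9/70.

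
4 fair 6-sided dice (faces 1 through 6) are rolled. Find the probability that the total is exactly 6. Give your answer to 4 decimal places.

0.0077

There are 6^4 = 1296 equally likely outcomes.
The number of ordered 4-tuples from {1,…,6} summing to 6 is 10.
P(sum = 6) = 10/1296 = 5/648 ≈ 0.0077.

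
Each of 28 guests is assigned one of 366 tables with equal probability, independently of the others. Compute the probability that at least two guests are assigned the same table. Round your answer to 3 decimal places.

0.653

It's easier to compute the probability that all 28 are distinct.
P(all distinct) = 366/366 · 365/366 · ··· · 339/366 ≈ 0.347.
So the probability of at least one match is 1 − 0.347 = 0.653.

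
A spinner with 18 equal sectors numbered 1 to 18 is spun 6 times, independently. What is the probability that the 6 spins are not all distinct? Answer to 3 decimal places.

P(all 6 different) = 18/18 · 17/18 · ··· · 13/18 ≈ 0.393.
P(at least two equal) = 1 − 0.393 = 0.607.

0.607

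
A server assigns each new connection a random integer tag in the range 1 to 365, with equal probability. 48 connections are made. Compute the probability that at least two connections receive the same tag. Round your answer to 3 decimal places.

0.961

It's easier to compute the probability that all 48 are distinct.
P(all distinct) = 365/365 · 364/365 · ··· · 318/365 ≈ 0.039.
So the probability of at least one match is 1 − 0.039 = 0.961.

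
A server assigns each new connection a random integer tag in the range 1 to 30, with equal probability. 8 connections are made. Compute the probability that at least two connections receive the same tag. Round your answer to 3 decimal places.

It's easier to compute the probability that all 8 are distinct.
P(all distinct) = 30/30 · 29/30 · ··· · 23/30 ≈ 0.360.
So the probability of at least one match is 1 − 0.360 = 0.640.

0.640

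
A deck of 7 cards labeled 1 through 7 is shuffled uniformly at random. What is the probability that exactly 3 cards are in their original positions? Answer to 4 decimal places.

Choose which 3 of the 7 are fixed: C(7,3) = 35 ways.
The remaining 4 must have no fixed point: D(4) = 9.
P = 35·9/5040 = 1/16 ≈ 0.0625.

0.0625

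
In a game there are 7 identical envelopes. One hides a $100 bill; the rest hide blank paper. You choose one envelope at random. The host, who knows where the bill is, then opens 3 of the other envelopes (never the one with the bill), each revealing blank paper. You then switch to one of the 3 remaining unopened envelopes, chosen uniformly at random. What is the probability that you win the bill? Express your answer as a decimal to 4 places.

0.2857

Your original envelope holds the bill with probability 1/7, so the other 6 collectively hold it with probability 6/7.
The host can always find 3 empty envelopes to open, so the reveals don't change that 6/7; it is now spread over the 3 remaining unopened envelopes.
P(win by switching) = (6/7) · (1/3) = 2/7 ≈ 0.2857.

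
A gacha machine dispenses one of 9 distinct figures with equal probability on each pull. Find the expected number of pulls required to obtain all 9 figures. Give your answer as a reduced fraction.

7129/280

After i distinct types are collected, each trial gives a new one with probability (9−i)/9, so the expected wait for the next new type is 9/(9−i).
E = 9/9 + 9/8 + 9/7 + 9/6 + 9/5 + 9/4 + 9/3 + 9/2 + 9/1 = 7129/280.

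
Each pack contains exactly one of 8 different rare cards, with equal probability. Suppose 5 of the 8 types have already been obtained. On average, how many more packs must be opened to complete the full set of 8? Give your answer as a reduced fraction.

44/3

Starting from 5 distinct types, each trial gives a new one with probability (8−i)/8 when i types are held, so the wait for the next new type is 8/(8−i).
E = 8/3 + 8/2 + 8/1 = 44/3.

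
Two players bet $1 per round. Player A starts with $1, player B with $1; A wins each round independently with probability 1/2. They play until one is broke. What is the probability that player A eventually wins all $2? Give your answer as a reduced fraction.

With a fair step, P(i) = ½P(i−1) + ½P(i+1) with P(0)=0, P(2)=1 has the linear solution P(i) = i/2.
P(1) = 1/2.

1/2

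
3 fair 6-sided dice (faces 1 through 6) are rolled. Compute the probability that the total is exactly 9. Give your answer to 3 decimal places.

0.116

There are 6^3 = 216 equally likely outcomes.
The number of ordered 3-tuples from {1,…,6} summing to 9 is 25.
P(sum = 9) = 25/216 ≈ 0.116.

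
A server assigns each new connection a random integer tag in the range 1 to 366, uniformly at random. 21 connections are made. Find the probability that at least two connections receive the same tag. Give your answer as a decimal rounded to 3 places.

0.443

It's easier to compute the probability that all 21 are distinct.
P(all distinct) = 366/366 · 365/366 · ··· · 346/366 ≈ 0.557.
So the probability of at least one match is 1 − 0.557 = 0.443.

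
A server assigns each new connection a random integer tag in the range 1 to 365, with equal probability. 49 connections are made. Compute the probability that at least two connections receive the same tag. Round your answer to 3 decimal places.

It's easier to compute the probability that all 49 are distinct.
P(all distinct) = 365/365 · 364/365 · ··· · 317/365 ≈ 0.034.
So the probability of at least one match is 1 − 0.034 = 0.966.

0.966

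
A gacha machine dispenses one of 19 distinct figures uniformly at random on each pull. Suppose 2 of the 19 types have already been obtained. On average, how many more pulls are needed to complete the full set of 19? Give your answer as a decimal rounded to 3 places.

Starting from 2 distinct types, each trial gives a new one with probability (19−i)/19 when i types are held, so the wait for the next new type is 19/(19−i).
E = 19/17 + 19/16 + 19/15 + 19/14 + 19/13 + 19/12 + 19/11 + 19/10 + 19/9 + 19/8 + 19/7 + 19/6 + 19/5 + 19/4 + 19/3 + 19/2 + 19/1 = 800702237/12252240 ≈ 65.351.

65.351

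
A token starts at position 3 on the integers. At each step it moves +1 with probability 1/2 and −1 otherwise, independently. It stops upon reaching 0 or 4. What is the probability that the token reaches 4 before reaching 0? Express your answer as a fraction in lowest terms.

With a fair step, P(i) = ½P(i−1) + ½P(i+1) with P(0)=0, P(4)=1 has the linear solution P(i) = i/4.
P(3) = 3/4.

3/4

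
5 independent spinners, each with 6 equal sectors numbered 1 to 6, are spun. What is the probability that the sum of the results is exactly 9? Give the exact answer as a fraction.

There are 6^5 = 7776 equally likely outcomes.
The number of ordered 5-tuples from {1,…,6} summing to 9 is 70.
P(sum = 9) = 70/7776 = 35/3888.

35/3888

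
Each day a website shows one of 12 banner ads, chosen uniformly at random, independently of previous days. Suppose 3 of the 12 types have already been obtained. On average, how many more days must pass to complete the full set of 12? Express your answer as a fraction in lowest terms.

7129/210

Starting from 3 distinct types, each trial gives a new one with probability (12−i)/12 when i types are held, so the wait for the next new type is 12/(12−i).
E = 12/9 + 12/8 + 12/7 + 12/6 + 12/5 + 12/4 + 12/3 + 12/2 + 12/1 = 7129/210.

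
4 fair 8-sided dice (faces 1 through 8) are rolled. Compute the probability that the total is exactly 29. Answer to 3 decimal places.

0.005

There are 8^4 = 4096 equally likely outcomes.
The number of ordered 4-tuples from {1,…,8} summing to 29 is 20.
P(sum = 29) = 20/4096 = 5/1024 ≈ 0.005.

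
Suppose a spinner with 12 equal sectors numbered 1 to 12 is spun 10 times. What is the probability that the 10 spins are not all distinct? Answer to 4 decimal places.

0.9961

P(all 10 different) = 12/12 · 11/12 · ··· · 3/12 ≈ 0.0039.
P(at least two equal) = 1 − 0.0039 = 0.9961.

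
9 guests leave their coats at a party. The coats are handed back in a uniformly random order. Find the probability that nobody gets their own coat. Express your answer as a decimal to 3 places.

This is the derangement probability: permutations of 9 with no fixed point.
D(9) = 9! · (1 − 1/1! + 1/2! − ··· + (−1)^9/9!) = 133496.
P = 133496/362880 = 16687/45360 ≈ 0.368.

0.368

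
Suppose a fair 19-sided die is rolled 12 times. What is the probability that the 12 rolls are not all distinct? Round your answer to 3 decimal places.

P(all 12 different) = 19/19 · 18/19 · ··· · 8/19 ≈ 0.011.
P(at least two equal) = 1 − 0.011 = 0.989.

0.989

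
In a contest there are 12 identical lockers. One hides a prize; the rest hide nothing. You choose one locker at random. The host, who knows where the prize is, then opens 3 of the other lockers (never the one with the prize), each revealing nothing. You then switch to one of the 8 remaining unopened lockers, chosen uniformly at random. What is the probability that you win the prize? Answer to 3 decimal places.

Your original locker holds the prize with probability 1/12, so the other 11 collectively hold it with probability 11/12.
The host can always find 3 empty lockers to open, so the reveals don't change that 11/12; it is now spread over the 8 remaining unopened lockers.
P(win by switching) = (11/12) · (1/8) = 11/96 ≈ 0.115.

0.115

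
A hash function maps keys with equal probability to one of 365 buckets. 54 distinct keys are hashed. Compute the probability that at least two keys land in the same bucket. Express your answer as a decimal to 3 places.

It's easier to compute the probability that all 54 are distinct.
P(all distinct) = 365/365 · 364/365 · ··· · 312/365 ≈ 0.016.
So the probability of at least one match is 1 − 0.016 = 0.984.

0.984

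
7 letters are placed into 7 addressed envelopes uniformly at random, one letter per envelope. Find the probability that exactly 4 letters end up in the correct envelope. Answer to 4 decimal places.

0.0139

Choose which 4 of the 7 are fixed: C(7,4) = 35 ways.
The remaining 3 must have no fixed point: D(3) = 2.
P = 35·2/5040 = 1/72 ≈ 0.0139.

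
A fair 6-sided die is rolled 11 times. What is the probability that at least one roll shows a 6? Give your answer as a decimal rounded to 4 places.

P(no roll shows a 6) = (5/6)^11 ≈ 0.1346.
P(at least one) = 1 − 0.1346 = 0.8654.

0.8654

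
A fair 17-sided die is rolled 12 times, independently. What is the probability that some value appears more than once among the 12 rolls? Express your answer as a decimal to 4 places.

0.9949

P(all 12 different) = 17/17 · 16/17 · ··· · 6/17 ≈ 0.0051.
P(at least two equal) = 1 − 0.0051 = 0.9949.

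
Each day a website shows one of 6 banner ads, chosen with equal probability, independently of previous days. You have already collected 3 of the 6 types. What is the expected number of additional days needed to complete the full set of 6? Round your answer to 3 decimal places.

Starting from 3 distinct types, each trial gives a new one with probability (6−i)/6 when i types are held, so the wait for the next new type is 6/(6−i).
E = 6/3 + 6/2 + 6/1 = 11 ≈ 11.000.

11.000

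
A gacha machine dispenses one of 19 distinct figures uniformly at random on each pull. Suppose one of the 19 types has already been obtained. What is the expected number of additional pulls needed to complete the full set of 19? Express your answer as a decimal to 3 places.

Starting from 1 distinct type, each trial gives a new one with probability (19−i)/19 when i types are held, so the wait for the next new type is 19/(19−i).
E = 19/18 + 19/17 + 19/16 + 19/15 + 19/14 + 19/13 + 19/12 + 19/11 + 19/10 + 19/9 + 19/8 + 19/7 + 19/6 + 19/5 + 19/4 + 19/3 + 19/2 + 19/1 = 271211719/4084080 ≈ 66.407.

66.407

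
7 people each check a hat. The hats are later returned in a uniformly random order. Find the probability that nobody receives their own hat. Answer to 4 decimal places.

This is the derangement probability: permutations of 7 with no fixed point.
D(7) = 7! · (1 − 1/1! + 1/2! − ··· + (−1)^7/7!) = 1854.
P = 1854/5040 = 103/280 ≈ 0.3679.

0.3679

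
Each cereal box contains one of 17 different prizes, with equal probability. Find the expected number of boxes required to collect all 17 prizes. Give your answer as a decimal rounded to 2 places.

58.47

After i distinct types are collected, each trial gives a new one with probability (17−i)/17, so the expected wait for the next new type is 17/(17−i).
E = 17/17 + 17/16 + 17/15 + 17/14 + 17/13 + 17/12 + 17/11 + 17/10 + 17/9 + 17/8 + 17/7 + 17/6 + 17/5 + 17/4 + 17/3 + 17/2 + 17/1 = 42142223/720720 ≈ 58.47.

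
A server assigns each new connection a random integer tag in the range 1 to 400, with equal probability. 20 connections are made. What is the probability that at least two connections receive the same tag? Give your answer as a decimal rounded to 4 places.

It's easier to compute the probability that all 20 are distinct.
P(all distinct) = 400/400 · 399/400 · ··· · 381/400 ≈ 0.6170.
So the probability of at least one match is 1 − 0.6170 = 0.3830.

0.3830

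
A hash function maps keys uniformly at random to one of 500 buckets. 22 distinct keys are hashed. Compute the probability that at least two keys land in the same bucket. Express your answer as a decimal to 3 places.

It's easier to compute the probability that all 22 are distinct.
P(all distinct) = 500/500 · 499/500 · ··· · 479/500 ≈ 0.626.
So the probability of at least one match is 1 − 0.626 = 0.374.

0.374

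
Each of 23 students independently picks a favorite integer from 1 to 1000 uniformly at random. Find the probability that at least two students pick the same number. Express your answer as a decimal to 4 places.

0.2250

It's easier to compute the probability that all 23 are distinct.
P(all distinct) = 1000/1000 · 999/1000 · ··· · 978/1000 ≈ 0.7750.
So the probability of at least one match is 1 − 0.7750 = 0.2250.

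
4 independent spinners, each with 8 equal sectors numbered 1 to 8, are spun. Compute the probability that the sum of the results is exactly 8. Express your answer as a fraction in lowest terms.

35/4096

There are 8^4 = 4096 equally likely outcomes.
The number of ordered 4-tuples from {1,…,8} summing to 8 is 35.
P(sum = 8) = 35/4096.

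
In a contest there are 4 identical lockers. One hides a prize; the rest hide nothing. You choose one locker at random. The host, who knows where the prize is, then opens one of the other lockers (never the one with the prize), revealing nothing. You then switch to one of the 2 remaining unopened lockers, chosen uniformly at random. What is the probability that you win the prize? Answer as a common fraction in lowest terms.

3/8

Your original locker holds the prize with probability 1/4, so the other 3 collectively hold it with probability 3/4.
The host can always find an empty locker to open, so this doesn't change that 3/4; it is now spread over the 2 remaining unopened lockers.
P(win by switching) = (3/4) · (1/2) = 3/8.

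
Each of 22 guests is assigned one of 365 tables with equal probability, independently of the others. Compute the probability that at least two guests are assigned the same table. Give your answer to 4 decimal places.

It's easier to compute the probability that all 22 are distinct.
P(all distinct) = 365/365 · 364/365 · ··· · 344/365 ≈ 0.5243.
So the probability of at least one match is 1 − 0.5243 = 0.4757.

0.4757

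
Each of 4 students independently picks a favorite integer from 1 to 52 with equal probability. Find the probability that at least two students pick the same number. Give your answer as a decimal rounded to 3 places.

0.111

It's easier to compute the probability that all 4 are distinct.
P(all distinct) = 52/52 · 51/52 · ··· · 49/52 ≈ 0.889.
So the probability of at least one match is 1 − 0.889 = 0.111.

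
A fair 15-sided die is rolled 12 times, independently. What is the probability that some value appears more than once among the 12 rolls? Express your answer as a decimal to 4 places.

P(all 12 different) = 15/15 · 14/15 · ··· · 4/15 ≈ 0.0017.
P(at least two equal) = 1 − 0.0017 = 0.9983.

0.9983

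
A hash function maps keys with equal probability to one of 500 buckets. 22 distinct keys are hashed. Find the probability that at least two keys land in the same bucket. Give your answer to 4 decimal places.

0.3742

It's easier to compute the probability that all 22 are distinct.
P(all distinct) = 500/500 · 499/500 · ··· · 479/500 ≈ 0.6258.
So the probability of at least one match is 1 − 0.6258 = 0.3742.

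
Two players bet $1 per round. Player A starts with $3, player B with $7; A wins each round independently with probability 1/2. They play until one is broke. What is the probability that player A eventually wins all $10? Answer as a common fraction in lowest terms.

3/10

With a fair step, P(i) = ½P(i−1) + ½P(i+1) with P(0)=0, P(10)=1 has the linear solution P(i) = i/10.
P(3) = 3/10.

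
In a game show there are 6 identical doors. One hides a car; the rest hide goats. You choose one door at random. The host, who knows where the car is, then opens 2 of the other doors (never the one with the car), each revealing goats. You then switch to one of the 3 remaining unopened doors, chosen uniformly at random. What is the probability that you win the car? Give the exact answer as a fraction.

Your original door holds the car with probability 1/6, so the other 5 collectively hold it with probability 5/6.
The host can always find 2 empty doors to open, so the reveals don't change that 5/6; it is now spread over the 3 remaining unopened doors.
P(win by switching) = (5/6) · (1/3) = 5/18.

5/18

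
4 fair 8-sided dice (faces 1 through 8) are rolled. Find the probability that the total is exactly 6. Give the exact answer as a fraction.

There are 8^4 = 4096 equally likely outcomes.
The number of ordered 4-tuples from {1,…,8} summing to 6 is 10.
P(sum = 6) = 10/4096 = 5/2048.

5/2048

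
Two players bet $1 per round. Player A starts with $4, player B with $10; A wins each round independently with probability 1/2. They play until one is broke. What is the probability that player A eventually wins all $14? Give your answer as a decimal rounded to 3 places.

0.286

With a fair step, P(i) = ½P(i−1) + ½P(i+1) with P(0)=0, P(14)=1 has the linear solution P(i) = i/14.
P(4) = 4/14 = 2/7 ≈ 0.286.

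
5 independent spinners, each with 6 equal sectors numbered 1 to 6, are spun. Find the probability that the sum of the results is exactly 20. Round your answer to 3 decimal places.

There are 6^5 = 7776 equally likely outcomes.
The number of ordered 5-tuples from {1,…,6} summing to 20 is 651.
P(sum = 20) = 651/7776 = 217/2592 ≈ 0.084.

0.084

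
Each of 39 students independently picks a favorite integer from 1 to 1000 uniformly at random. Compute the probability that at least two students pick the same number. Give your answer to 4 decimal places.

It's easier to compute the probability that all 39 are distinct.
P(all distinct) = 1000/1000 · 999/1000 · ··· · 962/1000 ≈ 0.4720.
So the probability of at least one match is 1 − 0.4720 = 0.5280.

0.5280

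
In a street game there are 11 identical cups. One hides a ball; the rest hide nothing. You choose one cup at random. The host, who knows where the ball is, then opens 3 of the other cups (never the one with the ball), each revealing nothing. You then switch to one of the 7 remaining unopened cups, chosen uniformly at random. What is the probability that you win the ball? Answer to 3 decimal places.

Your original cup holds the ball with probability 1/11, so the other 10 collectively hold it with probability 10/11.
The host can always find 3 empty cups to open, so the reveals don't change that 10/11; it is now spread over the 7 remaining unopened cups.
P(win by switching) = (10/11) · (1/7) = 10/77 ≈ 0.130.

0.130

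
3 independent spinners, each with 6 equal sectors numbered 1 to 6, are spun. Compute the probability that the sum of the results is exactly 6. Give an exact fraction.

There are 6^3 = 216 equally likely outcomes.
The number of ordered 3-tuples from {1,…,6} summing to 6 is 10.
P(sum = 6) = 10/216 = 5/108.

5/108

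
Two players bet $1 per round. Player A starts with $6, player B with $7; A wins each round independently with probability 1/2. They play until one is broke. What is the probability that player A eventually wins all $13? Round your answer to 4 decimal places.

With a fair step, P(i) = ½P(i−1) + ½P(i+1) with P(0)=0, P(13)=1 has the linear solution P(i) = i/13.
P(6) = 6/13 ≈ 0.4615.

0.4615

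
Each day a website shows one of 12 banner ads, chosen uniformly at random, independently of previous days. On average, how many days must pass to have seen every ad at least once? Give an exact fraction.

86021/2310

After i distinct types are collected, each trial gives a new one with probability (12−i)/12, so the expected wait for the next new type is 12/(12−i).
E = 12/12 + 12/11 + 12/10 + 12/9 + 12/8 + 12/7 + 12/6 + 12/5 + 12/4 + 12/3 + 12/2 + 12/1 = 86021/2310.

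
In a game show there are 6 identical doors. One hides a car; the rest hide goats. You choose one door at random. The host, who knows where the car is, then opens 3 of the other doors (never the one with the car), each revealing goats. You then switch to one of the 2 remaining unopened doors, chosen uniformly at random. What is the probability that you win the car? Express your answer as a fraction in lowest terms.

5/12

Your original door holds the car with probability 1/6, so the other 5 collectively hold it with probability 5/6.
The host can always find 3 empty doors to open, so the reveals don't change that 5/6; it is now spread over the 2 remaining unopened doors.
P(win by switching) = (5/6) · (1/2) = 5/12.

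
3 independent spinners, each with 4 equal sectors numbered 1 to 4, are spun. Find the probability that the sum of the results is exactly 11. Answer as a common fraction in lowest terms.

There are 4^3 = 64 equally likely outcomes.
The number of ordered 3-tuples from {1,…,4} summing to 11 is 3.
P(sum = 11) = 3/64.

3/64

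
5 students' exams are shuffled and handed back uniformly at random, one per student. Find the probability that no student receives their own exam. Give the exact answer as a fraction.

This is the derangement probability: permutations of 5 with no fixed point.
D(5) = 5! · (1 − 1/1! + 1/2! − ··· + (−1)^5/5!) = 44.
P = 44/120 = 11/30.

11/30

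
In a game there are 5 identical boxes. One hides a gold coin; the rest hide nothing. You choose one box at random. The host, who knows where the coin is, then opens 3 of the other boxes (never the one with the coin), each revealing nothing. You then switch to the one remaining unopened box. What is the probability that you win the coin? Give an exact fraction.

Your original box holds the coin with probability 1/5, so the other 4 collectively hold it with probability 4/5.
The host can always find 3 empty boxes to open, so the reveals don't change that 4/5; it is now spread over the 1 remaining unopened box.
P(win by switching) = (4/5) · (1/1) = 4/5.

4/5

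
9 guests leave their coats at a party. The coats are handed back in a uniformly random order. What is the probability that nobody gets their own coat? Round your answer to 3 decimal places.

This is the derangement probability: permutations of 9 with no fixed point.
D(9) = 9! · (1 − 1/1! + 1/2! − ··· + (−1)^9/9!) = 133496.
P = 133496/362880 = 16687/45360 ≈ 0.368.

0.368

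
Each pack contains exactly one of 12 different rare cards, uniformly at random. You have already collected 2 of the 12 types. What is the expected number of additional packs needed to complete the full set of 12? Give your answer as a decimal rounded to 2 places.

35.15

Starting from 2 distinct types, each trial gives a new one with probability (12−i)/12 when i types are held, so the wait for the next new type is 12/(12−i).
E = 12/10 + 12/9 + 12/8 + 12/7 + 12/6 + 12/5 + 12/4 + 12/3 + 12/2 + 12/1 = 7381/210 ≈ 35.15.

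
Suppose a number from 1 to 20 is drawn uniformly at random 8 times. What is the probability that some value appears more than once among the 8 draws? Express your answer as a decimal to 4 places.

P(all 8 different) = 20/20 · 19/20 · ··· · 13/20 ≈ 0.1984.
P(at least two equal) = 1 − 0.1984 = 0.8016.

0.8016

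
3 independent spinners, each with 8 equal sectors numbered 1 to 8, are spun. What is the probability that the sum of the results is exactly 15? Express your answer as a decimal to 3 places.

0.090

There are 8^3 = 512 equally likely outcomes.
The number of ordered 3-tuples from {1,…,8} summing to 15 is 46.
P(sum = 15) = 46/512 = 23/256 ≈ 0.090.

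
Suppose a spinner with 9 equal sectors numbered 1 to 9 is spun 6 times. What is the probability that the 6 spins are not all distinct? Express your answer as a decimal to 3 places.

0.886

P(all 6 different) = 9/9 · 8/9 · ··· · 4/9 ≈ 0.114.
P(at least two equal) = 1 − 0.114 = 0.886.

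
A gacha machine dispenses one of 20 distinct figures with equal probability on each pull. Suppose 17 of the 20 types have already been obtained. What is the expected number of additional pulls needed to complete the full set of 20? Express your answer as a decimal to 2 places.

Starting from 17 distinct types, each trial gives a new one with probability (20−i)/20 when i types are held, so the wait for the next new type is 20/(20−i).
E = 20/3 + 20/2 + 20/1 = 110/3 ≈ 36.67.

36.67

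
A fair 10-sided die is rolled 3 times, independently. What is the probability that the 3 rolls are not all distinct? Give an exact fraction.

7/25

P(all 3 different) = 10/10 · 9/10 · ··· · 8/10 = 18/25.
P(at least two equal) = 1 − 18/25 = 7/25.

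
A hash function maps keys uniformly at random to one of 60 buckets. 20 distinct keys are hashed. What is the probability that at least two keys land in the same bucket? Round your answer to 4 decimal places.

0.9721

It's easier to compute the probability that all 20 are distinct.
P(all distinct) = 60/60 · 59/60 · ··· · 41/60 ≈ 0.0279.
So the probability of at least one match is 1 − 0.0279 = 0.9721.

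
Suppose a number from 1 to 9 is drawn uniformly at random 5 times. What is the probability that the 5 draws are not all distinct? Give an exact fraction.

P(all 5 different) = 9/9 · 8/9 · ··· · 5/9 = 560/2187.
P(at least two equal) = 1 − 560/2187 = 1627/2187.

1627/2187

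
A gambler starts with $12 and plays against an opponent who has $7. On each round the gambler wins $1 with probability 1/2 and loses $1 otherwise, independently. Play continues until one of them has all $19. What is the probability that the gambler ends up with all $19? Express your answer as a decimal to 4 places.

With a fair step, P(i) = ½P(i−1) + ½P(i+1) with P(0)=0, P(19)=1 has the linear solution P(i) = i/19.
P(12) = 12/19 ≈ 0.6316.

0.6316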